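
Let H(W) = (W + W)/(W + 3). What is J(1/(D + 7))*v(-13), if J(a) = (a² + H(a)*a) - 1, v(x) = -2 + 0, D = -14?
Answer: 473/245 ≈ 1.9306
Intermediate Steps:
v(x) = -2
H(W) = 2*W/(3 + W) (H(W) = (2*W)/(3 + W) = 2*W/(3 + W))
J(a) = -1 + a² + 2*a²/(3 + a) (J(a) = (a² + (2*a/(3 + a))*a) - 1 = (a² + 2*a²/(3 + a)) - 1 = -1 + a² + 2*a²/(3 + a))
J(1/(D + 7))*v(-13) = ((-3 + (1/(-14 + 7))³ - 1/(-14 + 7) + 5*(1/(-14 + 7))²)/(3 + 1/(-14 + 7)))*(-2) = ((-3 + (1/(-7))³ - 1/(-7) + 5*(1/(-7))²)/(3 + 1/(-7)))*(-2) = ((-3 + (-⅐)³ - 1*(-⅐) + 5*(-⅐)²)/(3 - ⅐))*(-2) = ((-3 - 1/343 + ⅐ + 5*(1/49))/(20/7))*(-2) = (7*(-3 - 1/343 + ⅐ + 5/49)/20)*(-2) = ((7/20)*(-946/343))*(-2) = -473/490*(-2) = 473/245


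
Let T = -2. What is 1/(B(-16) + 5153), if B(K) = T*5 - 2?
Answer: 1/5141 ≈ 0.00019451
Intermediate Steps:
B(K) = -12 (B(K) = -2*5 - 2 = -10 - 2 = -12)
1/(B(-16) + 5153) = 1/(-12 + 5153) = 1/5141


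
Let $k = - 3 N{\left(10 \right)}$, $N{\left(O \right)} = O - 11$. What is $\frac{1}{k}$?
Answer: $\frac{1}{3} \approx 0.33333$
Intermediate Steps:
$N{\left(O \right)} = -11 + O$
$k = 3$ ($k = - 3 \left(-11 + 10\right) = \left(-3\right) \left(-1\right) = 3$)
$\frac{1}{k} = \frac{1}{3}$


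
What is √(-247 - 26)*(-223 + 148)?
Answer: -75*I*√273 ≈ -1239.2*I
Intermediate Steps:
√(-247 - 26)*(-223 + 148) = √(-273)*(-75) = (I*√273)*(-75) = -75*I*√273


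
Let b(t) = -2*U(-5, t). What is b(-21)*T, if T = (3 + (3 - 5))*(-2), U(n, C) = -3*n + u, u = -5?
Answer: 40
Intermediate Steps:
U(n, C) = -5 - 3*n (U(n, C) = -3*n - 5 = -5 - 3*n)
b(t) = -20 (b(t) = -2*(-5 - 3*(-5)) = -2*(-5 + 15) = -2*10 = -20)
T = -2 (T = (3 - 2)*(-2) = 1*(-2) = -2)
b(-21)*T = -20*(-2) = 40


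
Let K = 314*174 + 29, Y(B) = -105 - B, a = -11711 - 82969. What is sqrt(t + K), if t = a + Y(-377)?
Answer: I*sqrt(39743) ≈ 199.36*I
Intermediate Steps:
a = -94680
t = -94408 (t = -94680 + (-105 - 1*(-377)) = -94680 + (-105 + 377) = -94680 + 272 = -94408)
K = 54665 (K = 54636 + 29 = 54665)
sqrt(t + K) = sqrt(-94408 + 54665) = sqrt(-39743) = I*sqrt(39743)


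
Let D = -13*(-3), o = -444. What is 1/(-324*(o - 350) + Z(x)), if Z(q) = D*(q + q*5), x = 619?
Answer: 1/402102 ≈ 2.4869e-6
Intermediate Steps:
D = 39
Z(q) = 234*q (Z(q) = 39*(q + q*5) = 39*(q + 5*q) = 39*(6*q) = 234*q)
1/(-324*(o - 350) + Z(x)) = 1/(-324*(-444 - 350) + 234*619) = 1/(-324*(-794) + 144846) = 1/(257256 + 144846) = 1/402102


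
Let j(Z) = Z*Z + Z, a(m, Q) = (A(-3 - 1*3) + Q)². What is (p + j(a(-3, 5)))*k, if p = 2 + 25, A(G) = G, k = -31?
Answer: -899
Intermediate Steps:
a(m, Q) = (-6 + Q)² (a(m, Q) = ((-3 - 1*3) + Q)² = ((-3 - 3) + Q)² = (-6 + Q)²)
j(Z) = Z + Z² (j(Z) = Z² + Z = Z + Z²)
p = 27
(p + j(a(-3, 5)))*k = (27 + (-6 + 5)²*(1 + (-6 + 5)²))*(-31) = (27 + (-1)²*(1 + (-1)²))*(-31) = (27 + 1*(1 + 1))*(-31) = (27 + 1*2)*(-31) = (27 + 2)*(-31) = 29*(-31) = -899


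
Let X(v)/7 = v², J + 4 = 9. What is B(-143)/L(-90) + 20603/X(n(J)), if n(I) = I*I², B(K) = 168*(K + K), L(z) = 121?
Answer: -477523367/1203125 ≈ -396.90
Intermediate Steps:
B(K) = 336*K (B(K) = 168*(2*K) = 336*K)
J = 5 (J = -4 + 9 = 5)
n(I) = I³
X(v) = 7*v²
B(-143)/L(-90) + 20603/X(n(J)) = (336*(-143))/121 + 20603/((7*(5³)²)) = -48048*1/121 + 20603/((7*125²)) = -4368/11 + 20603/((7*15625)) = -4368/11 + 20603/109375 = -477523367/1203125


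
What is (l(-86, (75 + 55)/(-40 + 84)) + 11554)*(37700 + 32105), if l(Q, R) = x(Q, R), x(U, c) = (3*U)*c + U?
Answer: 8220446215/11 ≈ 7.4731e+8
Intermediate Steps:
x(U, c) = U + 3*U*c (x(U, c) = 3*U*c + U = U + 3*U*c)
l(Q, R) = Q*(1 + 3*R)
(l(-86, (75 + 55)/(-40 + 84)) + 11554)*(37700 + 32105) = (-86*(1 + 3*((75 + 55)/(-40 + 84))) + 11554)*(37700 + 32105) = (-86*(1 + 3*(130/44)) + 11554)*69805 = (-86*(1 + 3*(130*(1/44))) + 11554)*69805 = (-86*(1 + 3*(65/22)) + 11554)*69805 = (-86*(1 + 195/22) + 11554)*69805 = (-86*217/22 + 11554)*69805 = (-9331/11 + 11554)*69805 = (117763/11)*69805 = 8220446215/11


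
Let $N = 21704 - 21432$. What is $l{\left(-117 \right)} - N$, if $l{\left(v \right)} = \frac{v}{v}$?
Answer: $-271$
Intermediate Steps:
$N = 272$
$l{\left(v \right)} = 1$
$l{\left(-117 \right)} - N = 1 - 272 = -271$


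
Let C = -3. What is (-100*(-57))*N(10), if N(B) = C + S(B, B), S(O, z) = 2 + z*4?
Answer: 222300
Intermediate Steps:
S(O, z) = 2 + 4*z
N(B) = -1 + 4*B (N(B) = -3 + (2 + 4*B) = -1 + 4*B)
(-100*(-57))*N(10) = (-100*(-57))*(-1 + 4*10) = 5700*(-1 + 40) = 5700*39 = 222300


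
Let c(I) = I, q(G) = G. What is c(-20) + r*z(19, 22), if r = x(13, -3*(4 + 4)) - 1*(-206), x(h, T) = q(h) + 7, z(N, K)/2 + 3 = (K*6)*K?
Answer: 1311232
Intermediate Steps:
z(N, K) = -6 + 12*K**2 (z(N, K) = -6 + 2*((K*6)*K) = -6 + 2*((6*K)*K) = -6 + 2*(6*K**2) = -6 + 12*K**2)
x(h, T) = 7 + h (x(h, T) = h + 7 = 7 + h)
r = 226 (r = (7 + 13) - 1*(-206) = 20 + 206 = 226)
c(-20) + r*z(19, 22) = -20 + 226*(-6 + 12*22**2) = -20 + 226*(-6 + 12*484) = -20 + 226*(-6 + 5808) = -20 + 226*5802 = -20 + 1311252 = 1311232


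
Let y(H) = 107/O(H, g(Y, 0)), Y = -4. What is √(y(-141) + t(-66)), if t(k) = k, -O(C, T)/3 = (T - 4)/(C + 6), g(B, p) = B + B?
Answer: I*√1869/2 ≈ 21.616*I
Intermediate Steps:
g(B, p) = 2*B
O(C, T) = -3*(-4 + T)/(6 + C) (O(C, T) = -3*(T - 4)/(C + 6) = -3*(-4 + T)/(6 + C))
y(H) = 107/6 + 107*H/36 (y(H) = 107/((3*(4 - 2*(-4))/(6 + H))) = 107/((3*(4 - 1*(-8))/(6 + H))) = 107/((3*(4 + 8)/(6 + H))) = 107/((3*12/(6 + H))) = 107/((36/(6 + H))) = 107*(⅙ + H/36) = 107/6 + 107*H/36)
√(y(-141) + t(-66)) = √((107/6 + (107/36)*(-141)) - 66) = √((107/6 - 5029/12) - 66) = √(-1605/4 - 66) = √(-1869/4) = I*√1869/2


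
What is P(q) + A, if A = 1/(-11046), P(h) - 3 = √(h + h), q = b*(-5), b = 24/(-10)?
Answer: 33137/11046 + 2*√6 ≈ 7.8989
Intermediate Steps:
b = -12/5 (b = 24*(-⅒) = -12/5 ≈ -2.4000)
q = 12 (q = -12/5*(-5) = 12)
P(h) = 3 + √2*√h (P(h) = 3 + √(h + h) = 3 + √(2*h) = 3 + √2*√h)
A = -1/11046 ≈ -9.0530e-5
P(q) + A = (3 + √2*√12) - 1/11046 = (3 + √2*(2*√3)) - 1/11046 = (3 + 2*√6) - 1/11046 = 33137/11046 + 2*√6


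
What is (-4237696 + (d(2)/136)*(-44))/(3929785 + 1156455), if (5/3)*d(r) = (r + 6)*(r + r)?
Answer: -22512793/27020650 ≈ -0.83317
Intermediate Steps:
d(r) = 6*r*(6 + r)/5 (d(r) = 3*((r + 6)*(r + r))/5 = 3*((6 + r)*(2*r))/5 = 3*(2*r*(6 + r))/5 = 6*r*(6 + r)/5)
(-4237696 + (d(2)/136)*(-44))/(3929785 + 1156455) = (-4237696 + (((6/5)*2*(6 + 2))/136)*(-44))/(3929785 + 1156455) = (-4237696 + (((6/5)*2*8)*(1/136))*(-44))/5086240 = (-4237696 + ((96/5)*(1/136))*(-44))*(1/5086240) = (-4237696 + (12/85)*(-44))*(1/5086240) = (-4237696 - 528/85)*(1/5086240) = -360204688/85*1/5086240 = -22512793/27020650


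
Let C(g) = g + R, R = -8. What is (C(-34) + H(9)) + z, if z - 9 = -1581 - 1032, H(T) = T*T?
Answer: -2565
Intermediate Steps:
H(T) = T²
C(g) = -8 + g (C(g) = g - 8 = -8 + g)
z = -2604 (z = 9 + (-1581 - 1032) = 9 - 2613 = -2604)
(C(-34) + H(9)) + z = ((-8 - 34) + 9²) - 2604 = (-42 + 81) - 2604 = 39 - 2604 = -2565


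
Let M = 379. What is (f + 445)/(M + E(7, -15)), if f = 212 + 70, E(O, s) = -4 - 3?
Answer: 727/372 ≈ 1.9543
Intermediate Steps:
E(O, s) = -7
f = 282
(f + 445)/(M + E(7, -15)) = (282 + 445)/(379 - 7) = 727/372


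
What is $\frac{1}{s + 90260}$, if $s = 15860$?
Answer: $\frac{1}{106120} \approx 9.4233 \cdot 10^{-6}$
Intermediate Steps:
$\frac{1}{s + 90260} = \frac{1}{15860 + 90260} = \frac{1}{106120}$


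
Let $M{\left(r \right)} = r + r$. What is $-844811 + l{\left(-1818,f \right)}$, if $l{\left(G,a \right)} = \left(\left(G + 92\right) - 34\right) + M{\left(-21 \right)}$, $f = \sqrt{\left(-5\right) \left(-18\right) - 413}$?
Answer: $-846613$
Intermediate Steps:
$M{\left(r \right)} = 2 r$
$f = i \sqrt{323}$ ($f = \sqrt{90 - 413} = \sqrt{-323} = i \sqrt{323} \approx 17.972 i$)
$l{\left(G,a \right)} = 16 + G$ ($l{\left(G,a \right)} = \left(\left(G + 92\right) - 34\right) + 2 \left(-21\right) = \left(\left(92 + G\right) - 34\right) - 42 = \left(58 + G\right) - 42 = 16 + G$)
$-844811 + l{\left(-1818,f \right)} = -844811 + \left(16 - 1818\right) = -844811 - 1802 = -846613$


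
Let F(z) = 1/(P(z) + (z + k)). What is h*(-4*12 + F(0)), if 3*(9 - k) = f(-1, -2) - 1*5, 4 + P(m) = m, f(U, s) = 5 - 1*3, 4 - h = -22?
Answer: -3731/3 ≈ -1243.7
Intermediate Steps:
h = 26 (h = 4 - 1*(-22) = 4 + 22 = 26)
f(U, s) = 2 (f(U, s) = 5 - 3 = 2)
P(m) = -4 + m
k = 10 (k = 9 - (2 - 1*5)/3 = 9 - (2 - 5)/3 = 9 - 1/3*(-3) = 9 + 1 = 10)
F(z) = 1/(6 + 2*z) (F(z) = 1/((-4 + z) + (z + 10)) = 1/((-4 + z) + (10 + z)) = 1/(6 + 2*z))
h*(-4*12 + F(0)) = 26*(-4*12 + 1/(2*(3 + 0))) = 26*(-48 + (1/2)/3) = 26*(-48 + (1/2)*(1/3)) = 26*(-48 + 1/6) = 26*(-287/6) = -3731/3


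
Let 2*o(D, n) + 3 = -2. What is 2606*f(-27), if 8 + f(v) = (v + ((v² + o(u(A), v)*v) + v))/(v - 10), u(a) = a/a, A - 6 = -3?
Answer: -2706331/37 ≈ -73144.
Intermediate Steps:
A = 3 (A = 6 - 3 = 3)
u(a) = 1
o(D, n) = -5/2 (o(D, n) = -3/2 + (½)*(-2) = -3/2 - 1 = -5/2)
f(v) = -8 + (v² - v/2)/(-10 + v) (f(v) = -8 + (v + ((v² - 5*v/2) + v))/(v - 10) = -8 + (v + (v² - 3*v/2))/(-10 + v) = -8 + (v² - v/2)/(-10 + v))
2606*f(-27) = 2606*((80 + (-27)² - 17/2*(-27))/(-10 - 27)) = 2606*((80 + 729 + 459/2)/(-37)) = 2606*(-1/37*2077/2) = 2606*(-2077/74) = -2706331/37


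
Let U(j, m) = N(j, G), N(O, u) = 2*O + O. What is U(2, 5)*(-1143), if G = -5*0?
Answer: -6858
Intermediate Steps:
G = 0
N(O, u) = 3*O
U(j, m) = 3*j
U(2, 5)*(-1143) = (3*2)*(-1143) = 6*(-1143) = -6858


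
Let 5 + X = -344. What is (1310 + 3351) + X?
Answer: 4312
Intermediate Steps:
X = -349 (X = -5 - 344 = -349)
(1310 + 3351) + X = (1310 + 3351) - 349 = 4661 - 349 = 4312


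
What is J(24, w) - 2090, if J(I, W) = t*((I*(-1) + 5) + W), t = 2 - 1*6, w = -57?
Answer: -1786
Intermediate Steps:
t = -4 (t = 2 - 6 = -4)
J(I, W) = -20 - 4*W + 4*I (J(I, W) = -4*((I*(-1) + 5) + W) = -4*((-I + 5) + W) = -4*((5 - I) + W) = -4*(5 + W - I) = -20 - 4*W + 4*I)
J(24, w) - 2090 = (-20 - 4*(-57) + 4*24) - 2090 = (-20 + 228 + 96) - 2090 = 304 - 2090 = -1786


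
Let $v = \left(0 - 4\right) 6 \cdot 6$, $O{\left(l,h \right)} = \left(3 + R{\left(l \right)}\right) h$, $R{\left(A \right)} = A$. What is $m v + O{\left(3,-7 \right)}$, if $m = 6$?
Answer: $-906$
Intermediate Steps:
$O{\left(l,h \right)} = h \left(3 + l\right)$ ($O{\left(l,h \right)} = \left(3 + l\right) h = h \left(3 + l\right)$)
$v = -144$ ($v = \left(-4\right) 36 = -144$)
$m v + O{\left(3,-7 \right)} = 6 \left(-144\right) - 7 \left(3 + 3\right) = -864 - 42 = -906$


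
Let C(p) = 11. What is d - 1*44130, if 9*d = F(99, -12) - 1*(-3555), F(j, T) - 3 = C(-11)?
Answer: -393601/9 ≈ -43733.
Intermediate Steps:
F(j, T) = 14 (F(j, T) = 3 + 11 = 14)
d = 3569/9 (d = (14 - 1*(-3555))/9 = (14 + 3555)/9 = (⅑)*3569 = 3569/9 ≈ 396.56)
d - 1*44130 = 3569/9 - 1*44130 = 3569/9 - 44130 = -393601/9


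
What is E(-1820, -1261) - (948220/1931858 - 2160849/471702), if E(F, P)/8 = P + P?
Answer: -3063646742641769/151876880386 ≈ -20172.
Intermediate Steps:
E(F, P) = 16*P (E(F, P) = 8*(P + P) = 8*(2*P) = 16*P)
E(-1820, -1261) - (948220/1931858 - 2160849/471702) = 16*(-1261) - (948220/1931858 - 2160849/471702) = -20176 - (948220*(1/1931858) - 2160849*1/471702) = -20176 - (474110/965929 - 720283/157234) = -20176 - 1*(-621196026167/151876880386) = -20176 + 621196026167/151876880386 = -3063646742641769/151876880386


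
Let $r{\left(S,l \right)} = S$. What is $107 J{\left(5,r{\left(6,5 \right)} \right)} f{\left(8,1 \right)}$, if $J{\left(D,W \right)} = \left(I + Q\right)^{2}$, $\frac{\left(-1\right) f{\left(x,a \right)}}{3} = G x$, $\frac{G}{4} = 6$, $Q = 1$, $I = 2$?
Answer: $-554688$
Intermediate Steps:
$G = 24$ ($G = 4 \cdot 6 = 24$)
$f{\left(x,a \right)} = - 72 x$ ($f{\left(x,a \right)} = - 3 \cdot 24 x = - 72 x$)
$J{\left(D,W \right)} = 9$ ($J{\left(D,W \right)} = \left(2 + 1\right)^{2} = 3^{2} = 9$)
$107 J{\left(5,r{\left(6,5 \right)} \right)} f{\left(8,1 \right)} = 107 \cdot 9 \left(\left(-72\right) 8\right) = 963 \left(-576\right) = -554688$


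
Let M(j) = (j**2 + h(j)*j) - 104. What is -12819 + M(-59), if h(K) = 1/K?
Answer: -9441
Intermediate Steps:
M(j) = -103 + j**2 (M(j) = (j**2 + j/j) - 104 = (j**2 + 1) - 104 = (1 + j**2) - 104 = -103 + j**2)
-12819 + M(-59) = -12819 + (-103 + (-59)**2) = -12819 + (-103 + 3481) = -12819 + 3378 = -9441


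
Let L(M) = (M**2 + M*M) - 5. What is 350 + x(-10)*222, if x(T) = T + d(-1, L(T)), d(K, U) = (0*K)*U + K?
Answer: -2092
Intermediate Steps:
L(M) = -5 + 2*M**2 (L(M) = (M**2 + M**2) - 5 = 2*M**2 - 5 = -5 + 2*M**2)
d(K, U) = K (d(K, U) = 0*U + K = 0 + K = K)
x(T) = -1 + T (x(T) = T - 1 = -1 + T)
350 + x(-10)*222 = 350 + (-1 - 10)*222 = 350 - 11*222 = 350 - 2442 = -2092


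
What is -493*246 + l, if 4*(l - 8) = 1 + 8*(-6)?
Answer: -485127/4 ≈ -1.2128e+5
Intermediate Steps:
l = -15/4 (l = 8 + (1 + 8*(-6))/4 = 8 + (1 - 48)/4 = 8 + (¼)*(-47) = 8 - 47/4 = -15/4 ≈ -3.7500)
-493*246 + l = -493*246 - 15/4 = -121278 - 15/4 = -485127/4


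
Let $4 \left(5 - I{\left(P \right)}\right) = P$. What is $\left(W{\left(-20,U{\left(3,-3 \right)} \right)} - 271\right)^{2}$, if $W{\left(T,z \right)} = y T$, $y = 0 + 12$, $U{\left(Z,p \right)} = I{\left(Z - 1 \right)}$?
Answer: $261121$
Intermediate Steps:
$I{\left(P \right)} = 5 - \frac{P}{4}$
$U{\left(Z,p \right)} = \frac{21}{4} - \frac{Z}{4}$ ($U{\left(Z,p \right)} = 5 - \frac{Z - 1}{4} = 5 - \frac{-1 + Z}{4} = 5 - \left(- \frac{1}{4} + \frac{Z}{4}\right) = \frac{21}{4} - \frac{Z}{4}$)
$y = 12$
$W{\left(T,z \right)} = 12 T$
$\left(W{\left(-20,U{\left(3,-3 \right)} \right)} - 271\right)^{2} = \left(12 \left(-20\right) - 271\right)^{2} = \left(-240 - 271\right)^{2} = \left(-511\right)^{2} = 261121$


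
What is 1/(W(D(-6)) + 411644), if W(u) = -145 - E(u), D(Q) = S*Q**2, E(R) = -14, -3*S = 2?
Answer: 1/411513 ≈ 2.4301e-6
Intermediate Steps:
S = -2/3 (S = -1/3*2 = -2/3 ≈ -0.66667)
D(Q) = -2*Q**2/3
W(u) = -131 (W(u) = -145 - 1*(-14) = -145 + 14 = -131)
1/(W(D(-6)) + 411644) = 1/(-131 + 411644) = 1/411513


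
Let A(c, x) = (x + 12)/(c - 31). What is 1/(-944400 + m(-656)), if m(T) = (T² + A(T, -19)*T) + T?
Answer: -687/353617232 ≈ -1.9428e-6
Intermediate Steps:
A(c, x) = (12 + x)/(-31 + c)
m(T) = T + T² - 7*T/(-31 + T) (m(T) = (T² + ((12 - 19)/(-31 + T))*T) + T = (T² + (-7/(-31 + T))*T) + T = (T² - 7*T/(-31 + T)) + T = T + T² - 7*T/(-31 + T))
1/(-944400 + m(-656)) = 1/(-944400 - 656*(-7 + (1 - 656)*(-31 - 656))/(-31 - 656)) = 1/(-944400 - 656*(-7 - 655*(-687))/(-687)) = 1/(-944400 - 656*(-1/687)*(-7 + 449985)) = 1/(-944400 - 656*(-1/687)*449978) = 1/(-944400 + 295185568/687) = 1/(-353617232/687) = -687/353617232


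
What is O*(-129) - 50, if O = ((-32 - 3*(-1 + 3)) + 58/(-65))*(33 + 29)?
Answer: 20215694/65 ≈ 3.1101e+5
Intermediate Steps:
O = -156736/65 (O = ((-32 - 3*2) + 58*(-1/65))*62 = ((-32 - 1*6) - 58/65)*62 = ((-32 - 6) - 58/65)*62 = (-38 - 58/65)*62 = -2528/65*62 = -156736/65 ≈ -2411.3)
O*(-129) - 50 = -156736/65*(-129) - 50 = 20218944/65 - 50 = 20215694/65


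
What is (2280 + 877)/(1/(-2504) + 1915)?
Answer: 7905128/4795159 ≈ 1.6486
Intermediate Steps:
(2280 + 877)/(1/(-2504) + 1915) = 3157/(-1/2504 + 1915) = 3157/(4795159/2504) = 3157*(2504/4795159) = 7905128/4795159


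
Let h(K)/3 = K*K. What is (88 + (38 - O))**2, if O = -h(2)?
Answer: 19044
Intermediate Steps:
h(K) = 3*K**2 (h(K) = 3*(K*K) = 3*K**2)
O = -12 (O = -3*2**2 = -3*4 = -1*12 = -12)
(88 + (38 - O))**2 = (88 + (38 - 1*(-12)))**2 = (88 + (38 + 12))**2 = (88 + 50)**2 = 138**2 = 19044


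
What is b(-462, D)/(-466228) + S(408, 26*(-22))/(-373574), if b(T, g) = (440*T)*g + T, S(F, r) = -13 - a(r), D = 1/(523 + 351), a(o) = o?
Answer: -8913643/1359153177269 ≈ -6.5582e-6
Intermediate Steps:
D = 1/874 ≈ 0.0011442
S(F, r) = -13 - r
b(T, g) = T + 440*T*g (b(T, g) = 440*T*g + T = T + 440*T*g)
b(-462, D)/(-466228) + S(408, 26*(-22))/(-373574) = -462*(1 + 440*(1/874))/(-466228) + (-13 - 26*(-22))/(-373574) = -462*(1 + 220/437)*(-1/466228) + (-13 - 1*(-572))*(-1/373574) = -462*657/437*(-1/466228) + (-13 + 572)*(-1/373574) = -303534/437*(-1/466228) + 559*(-1/373574) = 21681/14552974 - 559/373574 = -8913643/1359153177269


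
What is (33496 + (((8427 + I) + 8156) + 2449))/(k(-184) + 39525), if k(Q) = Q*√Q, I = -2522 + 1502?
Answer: 2035853700/1568455129 + 18954944*I*√46/1568455129 ≈ 1.298 + 0.081965*I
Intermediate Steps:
I = -1020
k(Q) = Q^(3/2)
(33496 + (((8427 + I) + 8156) + 2449))/(k(-184) + 39525) = (33496 + (((8427 - 1020) + 8156) + 2449))/((-184)^(3/2) + 39525) = (33496 + ((7407 + 8156) + 2449))/(-368*I*√46 + 39525) = (33496 + (15563 + 2449))/(39525 - 368*I*√46) = (33496 + 18012)/(39525 - 368*I*√46) = 51508/(39525 - 368*I*√46)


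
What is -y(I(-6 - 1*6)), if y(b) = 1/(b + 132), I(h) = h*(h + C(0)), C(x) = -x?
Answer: -1/276 ≈ -0.0036232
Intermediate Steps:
I(h) = h**2 (I(h) = h*(h - 1*0) = h*(h + 0) = h*h = h**2)
y(b) = 1/(132 + b)
-y(I(-6 - 1*6)) = -1/(132 + (-6 - 1*6)**2) = -1/(132 + (-6 - 6)**2) = -1/(132 + (-12)**2) = -1/(132 + 144) = -1/276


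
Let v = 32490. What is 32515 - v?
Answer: 25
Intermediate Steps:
32515 - v = 32515 - 1*32490 = 32515 - 32490 = 25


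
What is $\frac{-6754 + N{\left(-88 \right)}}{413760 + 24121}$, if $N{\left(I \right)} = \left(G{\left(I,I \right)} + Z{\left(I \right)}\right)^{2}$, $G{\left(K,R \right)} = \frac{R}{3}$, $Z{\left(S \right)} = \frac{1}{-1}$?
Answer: $- \frac{52505}{3940929} \approx -0.013323$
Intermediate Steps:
$Z{\left(S \right)} = -1$
$G{\left(K,R \right)} = \frac{R}{3}$ ($G{\left(K,R \right)} = R \frac{1}{3} = \frac{R}{3}$)
$N{\left(I \right)} = \left(-1 + \frac{I}{3}\right)^{2}$ ($N{\left(I \right)} = \left(\frac{I}{3} - 1\right)^{2} = \left(-1 + \frac{I}{3}\right)^{2}$)
$\frac{-6754 + N{\left(-88 \right)}}{413760 + 24121} = \frac{-6754 + \frac{\left(-3 - 88\right)^{2}}{9}}{413760 + 24121} = \frac{-6754 + \frac{\left(-91\right)^{2}}{9}}{437881} = \left(-6754 + \frac{1}{9} \cdot 8281\right) \frac{1}{437881} = \left(-6754 + \frac{8281}{9}\right) \frac{1}{437881} = \left(- \frac{52505}{9}\right) \frac{1}{437881} = - \frac{52505}{3940929}$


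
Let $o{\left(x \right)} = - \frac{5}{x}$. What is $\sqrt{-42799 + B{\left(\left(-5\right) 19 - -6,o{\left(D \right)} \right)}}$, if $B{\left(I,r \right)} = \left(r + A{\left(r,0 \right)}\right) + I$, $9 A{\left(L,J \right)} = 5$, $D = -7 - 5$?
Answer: $\frac{i \sqrt{1543933}}{6} \approx 207.09 i$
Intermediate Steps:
$D = -12$ ($D = -7 - 5 = -12$)
$A{\left(L,J \right)} = \frac{5}{9}$ ($A{\left(L,J \right)} = \frac{1}{9} \cdot 5 = \frac{5}{9}$)
$B{\left(I,r \right)} = \frac{5}{9} + I + r$ ($B{\left(I,r \right)} = \left(r + \frac{5}{9}\right) + I = \left(\frac{5}{9} + r\right) + I = \frac{5}{9} + I + r$)
$\sqrt{-42799 + B{\left(\left(-5\right) 19 - -6,o{\left(D \right)} \right)}} = \sqrt{-42799 - \left(\frac{796}{9} - \frac{5}{12}\right)} = \sqrt{-42799 + \left(\frac{5}{9} + \left(-95 + 6\right) - - \frac{5}{12}\right)} = \sqrt{-42799 + \left(\frac{5}{9} - 89 + \frac{5}{12}\right)} = \sqrt{-42799 - \frac{3169}{36}} = \sqrt{- \frac{1543933}{36}} = \frac{i \sqrt{1543933}}{6}$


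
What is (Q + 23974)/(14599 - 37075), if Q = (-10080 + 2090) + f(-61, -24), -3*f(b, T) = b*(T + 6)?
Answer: -2603/3746 ≈ -0.69487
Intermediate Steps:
f(b, T) = -b*(6 + T)/3 (f(b, T) = -b*(T + 6)/3 = -b*(6 + T)/3)
Q = -8356 (Q = (-10080 + 2090) - ⅓*(-61)*(6 - 24) = -7990 - ⅓*(-61)*(-18) = -7990 - 366 = -8356)
(Q + 23974)/(14599 - 37075) = (-8356 + 23974)/(14599 - 37075) = 15618/(-22476) = 15618*(-1/22476) = -2603/3746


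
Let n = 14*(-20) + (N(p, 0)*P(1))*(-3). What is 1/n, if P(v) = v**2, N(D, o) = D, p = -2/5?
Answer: -5/1394 ≈ -0.0035868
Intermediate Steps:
p = -2/5 (p = -2*1/5 = -2/5 ≈ -0.40000)
n = -1394/5 (n = 14*(-20) - 2/5*1**2*(-3) = -280 - 2/5*1*(-3) = -280 - 2/5*(-3) = -280 + 6/5 = -1394/5 ≈ -278.80)
1/n = 1/(-1394/5) = -5/1394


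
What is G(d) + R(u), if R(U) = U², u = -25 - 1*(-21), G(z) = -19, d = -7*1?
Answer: -3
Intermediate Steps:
d = -7
u = -4 (u = -25 + 21 = -4)
G(d) + R(u) = -19 + (-4)² = -19 + 16 = -3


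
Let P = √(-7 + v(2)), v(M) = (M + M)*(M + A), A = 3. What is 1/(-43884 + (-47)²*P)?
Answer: -43884/1862369603 - 2209*√13/1862369603 ≈ -2.7840e-5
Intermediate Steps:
v(M) = 2*M*(3 + M) (v(M) = (M + M)*(M + 3) = (2*M)*(3 + M) = 2*M*(3 + M))
P = √13 (P = √(-7 + 2*2*(3 + 2)) = √(-7 + 2*2*5) = √(-7 + 20) = √13 ≈ 3.6056)
1/(-43884 + (-47)²*P) = 1/(-43884 + (-47)²*√13) = 1/(-43884 + 2209*√13)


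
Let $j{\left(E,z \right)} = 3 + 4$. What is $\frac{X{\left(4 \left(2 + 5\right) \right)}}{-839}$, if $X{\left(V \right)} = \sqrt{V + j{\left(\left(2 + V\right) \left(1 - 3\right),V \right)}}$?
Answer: $- \frac{\sqrt{35}}{839} \approx -0.0070513$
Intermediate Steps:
$j{\left(E,z \right)} = 7$
$X{\left(V \right)} = \sqrt{7 + V}$ ($X{\left(V \right)} = \sqrt{V + 7} = \sqrt{7 + V}$)
$\frac{X{\left(4 \left(2 + 5\right) \right)}}{-839} = \frac{\sqrt{7 + 4 \left(2 + 5\right)}}{-839} = \sqrt{7 + 4 \cdot 7} \left(- \frac{1}{839}\right) = \sqrt{7 + 28} \left(- \frac{1}{839}\right) = \sqrt{35} \left(- \frac{1}{839}\right) = - \frac{\sqrt{35}}{839}$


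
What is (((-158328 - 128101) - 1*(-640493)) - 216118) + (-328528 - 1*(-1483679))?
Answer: 1293097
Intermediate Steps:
(((-158328 - 128101) - 1*(-640493)) - 216118) + (-328528 - 1*(-1483679)) = ((-286429 + 640493) - 216118) + (-328528 + 1483679) = (354064 - 216118) + 1155151 = 137946 + 1155151 = 1293097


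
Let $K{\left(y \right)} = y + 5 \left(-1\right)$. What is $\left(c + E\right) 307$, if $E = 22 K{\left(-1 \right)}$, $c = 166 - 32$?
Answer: $614$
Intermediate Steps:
$c = 134$ ($c = 166 - 32 = 134$)
$K{\left(y \right)} = -5 + y$ ($K{\left(y \right)} = y - 5 = -5 + y$)
$E = -132$ ($E = 22 \left(-5 - 1\right) = 22 \left(-6\right) = -132$)
$\left(c + E\right) 307 = \left(134 - 132\right) 307 = 2 \cdot 307 = 614$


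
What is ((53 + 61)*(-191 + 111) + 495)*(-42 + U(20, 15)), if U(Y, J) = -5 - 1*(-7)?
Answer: 345000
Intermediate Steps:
U(Y, J) = 2 (U(Y, J) = -5 + 7 = 2)
((53 + 61)*(-191 + 111) + 495)*(-42 + U(20, 15)) = ((53 + 61)*(-191 + 111) + 495)*(-42 + 2) = (114*(-80) + 495)*(-40) = (-9120 + 495)*(-40) = -8625*(-40) = 345000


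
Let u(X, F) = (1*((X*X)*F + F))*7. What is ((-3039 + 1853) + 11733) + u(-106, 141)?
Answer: 11101466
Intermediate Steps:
u(X, F) = 7*F + 7*F*X² (u(X, F) = (1*(X²*F + F))*7 = (1*(F*X² + F))*7 = (1*(F + F*X²))*7 = (F + F*X²)*7 = 7*F + 7*F*X²)
((-3039 + 1853) + 11733) + u(-106, 141) = ((-3039 + 1853) + 11733) + 7*141*(1 + (-106)²) = (-1186 + 11733) + 7*141*(1 + 11236) = 10547 + 7*141*11237 = 10547 + 11090919 = 11101466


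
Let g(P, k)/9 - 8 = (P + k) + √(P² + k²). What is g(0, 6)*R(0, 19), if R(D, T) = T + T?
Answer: 6840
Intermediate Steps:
R(D, T) = 2*T
g(P, k) = 72 + 9*P + 9*k + 9*√(P² + k²) (g(P, k) = 72 + 9*((P + k) + √(P² + k²)) = 72 + 9*(P + k + √(P² + k²)) = 72 + (9*P + 9*k + 9*√(P² + k²)) = 72 + 9*P + 9*k + 9*√(P² + k²))
g(0, 6)*R(0, 19) = (72 + 9*0 + 9*6 + 9*√(0² + 6²))*(2*19) = (72 + 0 + 54 + 9*√(0 + 36))*38 = (72 + 0 + 54 + 9*√36)*38 = (72 + 0 + 54 + 9*6)*38 = (72 + 0 + 54 + 54)*38 = 180*38 = 6840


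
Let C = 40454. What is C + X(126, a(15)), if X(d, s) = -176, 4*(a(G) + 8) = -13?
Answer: 40278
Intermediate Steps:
a(G) = -45/4 (a(G) = -8 + (¼)*(-13) = -8 - 13/4 = -45/4)
C + X(126, a(15)) = 40454 - 176 = 40278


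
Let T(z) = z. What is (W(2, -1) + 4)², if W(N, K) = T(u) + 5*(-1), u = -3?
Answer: 16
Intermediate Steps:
W(N, K) = -8 (W(N, K) = -3 + 5*(-1) = -3 - 5 = -8)
(W(2, -1) + 4)² = (-8 + 4)² = (-4)² = 16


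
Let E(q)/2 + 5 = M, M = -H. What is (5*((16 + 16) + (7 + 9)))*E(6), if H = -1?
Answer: -1920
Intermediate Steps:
M = 1 (M = -1*(-1) = 1)
E(q) = -8 (E(q) = -10 + 2*1 = -10 + 2 = -8)
(5*((16 + 16) + (7 + 9)))*E(6) = (5*((16 + 16) + (7 + 9)))*(-8) = (5*(32 + 16))*(-8) = (5*48)*(-8) = 240*(-8) = -1920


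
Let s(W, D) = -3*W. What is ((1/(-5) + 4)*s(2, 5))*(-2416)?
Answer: 275424/5 ≈ 55085.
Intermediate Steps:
((1/(-5) + 4)*s(2, 5))*(-2416) = ((1/(-5) + 4)*(-3*2))*(-2416) = ((-⅕ + 4)*(-6))*(-2416) = ((19/5)*(-6))*(-2416) = -114/5*(-2416) = 275424/5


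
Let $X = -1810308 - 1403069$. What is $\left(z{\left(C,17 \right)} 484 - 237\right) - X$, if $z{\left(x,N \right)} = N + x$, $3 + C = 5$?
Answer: $3222336$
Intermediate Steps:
$X = -3213377$
$C = 2$ ($C = -3 + 5 = 2$)
$\left(z{\left(C,17 \right)} 484 - 237\right) - X = \left(\left(17 + 2\right) 484 - 237\right) - -3213377 = \left(19 \cdot 484 - 237\right) + 3213377 = \left(9196 - 237\right) + 3213377 = 8959 + 3213377 = 3222336$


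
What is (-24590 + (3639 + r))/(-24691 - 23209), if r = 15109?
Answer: 2921/23950 ≈ 0.12196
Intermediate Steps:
(-24590 + (3639 + r))/(-24691 - 23209) = (-24590 + (3639 + 15109))/(-24691 - 23209) = (-24590 + 18748)/(-47900) = -5842*(-1/47900) = 2921/23950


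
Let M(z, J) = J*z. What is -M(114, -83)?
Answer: 9462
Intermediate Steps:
-M(114, -83) = -(-83)*114 = -1*(-9462) = 9462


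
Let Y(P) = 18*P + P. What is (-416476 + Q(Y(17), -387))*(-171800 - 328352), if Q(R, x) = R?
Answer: 208139755256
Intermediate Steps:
Y(P) = 19*P
(-416476 + Q(Y(17), -387))*(-171800 - 328352) = (-416476 + 19*17)*(-171800 - 328352) = (-416476 + 323)*(-500152) = -416153*(-500152) = 208139755256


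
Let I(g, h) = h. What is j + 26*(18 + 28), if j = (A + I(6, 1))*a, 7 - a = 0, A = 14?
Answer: 1301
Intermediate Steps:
a = 7 (a = 7 - 1*0 = 7 + 0 = 7)
j = 105 (j = (14 + 1)*7 = 15*7 = 105)
j + 26*(18 + 28) = 105 + 26*(18 + 28) = 105 + 26*46 = 105 + 1196 = 1301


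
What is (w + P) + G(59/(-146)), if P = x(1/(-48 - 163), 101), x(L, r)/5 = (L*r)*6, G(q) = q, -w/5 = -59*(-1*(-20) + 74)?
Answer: 853795551/30806 ≈ 27715.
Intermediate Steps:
w = 27730 (w = -(-295)*(-1*(-20) + 74) = -(-295)*(20 + 74) = -(-295)*94 = -5*(-5546) = 27730)
x(L, r) = 30*L*r (x(L, r) = 5*((L*r)*6) = 5*(6*L*r) = 30*L*r)
P = -3030/211 (P = 30*101/(-48 - 163) = 30*101/(-211) = 30*(-1/211)*101 = -3030/211 ≈ -14.360)
(w + P) + G(59/(-146)) = (27730 - 3030/211) + 59/(-146) = 5848000/211 + 59*(-1/146) = 5848000/211 - 59/146 = 853795551/30806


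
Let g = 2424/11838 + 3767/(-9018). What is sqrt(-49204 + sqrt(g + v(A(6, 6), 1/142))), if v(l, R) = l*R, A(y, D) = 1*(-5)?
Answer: sqrt(-242352067763755282356 + 23393861*I*sqrt(11001020473603311))/70181583 ≈ 0.0011229 + 221.82*I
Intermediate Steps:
g = -3789019/17792514 (g = 2424*(1/11838) + 3767*(-1/9018) = 404/1973 - 3767/9018 = -3789019/17792514 ≈ -0.21296)
A(y, D) = -5
v(l, R) = R*l
sqrt(-49204 + sqrt(g + v(A(6, 6), 1/142))) = sqrt(-49204 + sqrt(-3789019/17792514 - 5/142)) = sqrt(-49204 + sqrt(-156750817/631634247)) = sqrt(-49204 + I*sqrt(11001020473603311)/210544749)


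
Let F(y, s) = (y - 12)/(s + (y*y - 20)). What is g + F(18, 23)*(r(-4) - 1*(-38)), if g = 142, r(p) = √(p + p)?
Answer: 15554/109 + 4*I*√2/109 ≈ 142.7 + 0.051898*I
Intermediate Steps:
r(p) = √2*√p (r(p) = √(2*p) = √2*√p)
F(y, s) = (-12 + y)/(-20 + s + y²) (F(y, s) = (-12 + y)/(s + (y² - 20)) = (-12 + y)/(s + (-20 + y²)) = (-12 + y)/(-20 + s + y²))
g + F(18, 23)*(r(-4) - 1*(-38)) = 142 + ((-12 + 18)/(-20 + 23 + 18²))*(√2*√(-4) - 1*(-38)) = 142 + (6/(-20 + 23 + 324))*(√2*(2*I) + 38) = 142 + (6/327)*(2*I*√2 + 38) = 142 + ((1/327)*6)*(38 + 2*I*√2) = 142 + 2*(38 + 2*I*√2)/109 = 142 + (76/109 + 4*I*√2/109) = 15554/109 + 4*I*√2/109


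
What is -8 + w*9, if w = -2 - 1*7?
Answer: -89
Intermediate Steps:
w = -9 (w = -2 - 7 = -9)
-8 + w*9 = -8 - 9*9 = -8 - 81 = -89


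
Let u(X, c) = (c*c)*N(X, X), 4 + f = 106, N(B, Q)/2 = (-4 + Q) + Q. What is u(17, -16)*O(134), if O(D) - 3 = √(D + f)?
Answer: 46080 + 30720*√59 ≈ 2.8205e+5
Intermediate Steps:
N(B, Q) = -8 + 4*Q (N(B, Q) = 2*((-4 + Q) + Q) = 2*(-4 + 2*Q) = -8 + 4*Q)
f = 102 (f = -4 + 106 = 102)
u(X, c) = c²*(-8 + 4*X) (u(X, c) = (c*c)*(-8 + 4*X) = c²*(-8 + 4*X))
O(D) = 3 + √(102 + D) (O(D) = 3 + √(D + 102) = 3 + √(102 + D))
u(17, -16)*O(134) = (4*(-16)²*(-2 + 17))*(3 + √(102 + 134)) = (4*256*15)*(3 + √236) = 15360*(3 + 2*√59) = 46080 + 30720*√59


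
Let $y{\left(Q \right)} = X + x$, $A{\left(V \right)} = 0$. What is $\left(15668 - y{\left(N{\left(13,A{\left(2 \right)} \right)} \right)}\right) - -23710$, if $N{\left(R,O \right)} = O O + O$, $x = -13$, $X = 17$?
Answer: $39374$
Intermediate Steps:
$N{\left(R,O \right)} = O + O^{2}$ ($N{\left(R,O \right)} = O^{2} + O = O + O^{2}$)
$y{\left(Q \right)} = 4$ ($y{\left(Q \right)} = 17 - 13 = 4$)
$\left(15668 - y{\left(N{\left(13,A{\left(2 \right)} \right)} \right)}\right) - -23710 = \left(15668 - 4\right) - -23710 = \left(15668 - 4\right) + 23710 = 15664 + 23710 = 39374$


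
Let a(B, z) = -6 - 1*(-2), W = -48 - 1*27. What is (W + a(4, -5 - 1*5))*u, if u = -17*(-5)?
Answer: -6715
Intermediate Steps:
W = -75 (W = -48 - 27 = -75)
u = 85
a(B, z) = -4 (a(B, z) = -6 + 2 = -4)
(W + a(4, -5 - 1*5))*u = (-75 - 4)*85 = -79*85 = -6715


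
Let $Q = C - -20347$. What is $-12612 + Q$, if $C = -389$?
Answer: $7346$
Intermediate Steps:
$Q = 19958$ ($Q = -389 - -20347 = -389 + 20347 = 19958$)
$-12612 + Q = -12612 + 19958 = 7346$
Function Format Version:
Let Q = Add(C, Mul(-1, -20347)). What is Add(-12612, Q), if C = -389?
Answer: 7346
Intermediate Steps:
Q = 19958 (Q = Add(-389, Mul(-1, -20347)) = Add(-389, 20347) = 19958)
Add(-12612, Q) = Add(-12612, 19958) = 7346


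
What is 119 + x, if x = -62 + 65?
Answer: 122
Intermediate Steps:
x = 3
119 + x = 119 + 3 = 122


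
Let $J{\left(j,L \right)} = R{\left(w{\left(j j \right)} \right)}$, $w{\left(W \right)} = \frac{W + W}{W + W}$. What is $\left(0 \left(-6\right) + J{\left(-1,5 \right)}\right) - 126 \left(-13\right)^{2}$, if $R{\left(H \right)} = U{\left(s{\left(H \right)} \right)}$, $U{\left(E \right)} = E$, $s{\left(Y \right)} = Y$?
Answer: $-21293$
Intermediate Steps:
$w{\left(W \right)} = 1$ ($w{\left(W \right)} = \frac{2 W}{2 W} = 2 W \frac{1}{2 W} = 1$)
$R{\left(H \right)} = H$
$J{\left(j,L \right)} = 1$
$\left(0 \left(-6\right) + J{\left(-1,5 \right)}\right) - 126 \left(-13\right)^{2} = \left(0 \left(-6\right) + 1\right) - 126 \left(-13\right)^{2} = \left(0 + 1\right) - 21294 = 1 - 21294 = -21293$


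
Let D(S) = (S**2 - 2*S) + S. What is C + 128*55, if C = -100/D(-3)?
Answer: 21095/3 ≈ 7031.7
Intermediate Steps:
D(S) = S**2 - S
C = -25/3 (C = -100*(-1/(3*(-1 - 3))) = -100/((-3*(-4))) = -100/12 = -100*1/12 = -25/3 ≈ -8.3333)
C + 128*55 = -25/3 + 128*55 = -25/3 + 7040 = 21095/3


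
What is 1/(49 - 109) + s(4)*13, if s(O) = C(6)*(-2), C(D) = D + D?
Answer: -18721/60 ≈ -312.02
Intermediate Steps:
C(D) = 2*D
s(O) = -24 (s(O) = (2*6)*(-2) = 12*(-2) = -24)
1/(49 - 109) + s(4)*13 = 1/(49 - 109) - 24*13 = 1/(-60) - 312 = -1/60 - 312 = -18721/60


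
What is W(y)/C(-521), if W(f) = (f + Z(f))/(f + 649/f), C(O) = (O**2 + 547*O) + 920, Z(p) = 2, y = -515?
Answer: -264195/3356925124 ≈ -7.8702e-5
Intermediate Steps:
C(O) = 920 + O**2 + 547*O
W(f) = (2 + f)/(f + 649/f) (W(f) = (f + 2)/(f + 649/f) = (2 + f)/(f + 649/f))
W(y)/C(-521) = (-515*(2 - 515)/(649 + (-515)**2))/(920 + (-521)**2 + 547*(-521)) = (-515*(-513)/(649 + 265225))/(920 + 271441 - 284987) = -515*(-513)/265874/(-12626) = -515*1/265874*(-513)*(-1/12626) = (264195/265874)*(-1/12626) = -264195/3356925124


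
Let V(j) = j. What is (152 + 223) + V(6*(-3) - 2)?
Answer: 355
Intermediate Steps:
(152 + 223) + V(6*(-3) - 2) = (152 + 223) + (6*(-3) - 2) = 375 + (-18 - 2) = 375 - 20 = 355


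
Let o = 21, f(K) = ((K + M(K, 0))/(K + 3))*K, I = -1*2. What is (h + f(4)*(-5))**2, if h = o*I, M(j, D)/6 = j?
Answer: 14884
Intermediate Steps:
M(j, D) = 6*j
I = -2
f(K) = 7*K**2/(3 + K) (f(K) = ((K + 6*K)/(K + 3))*K = ((7*K)/(3 + K))*K = (7*K/(3 + K))*K = 7*K**2/(3 + K))
h = -42 (h = 21*(-2) = -42)
(h + f(4)*(-5))**2 = (-42 + (7*4**2/(3 + 4))*(-5))**2 = (-42 + (7*16/7)*(-5))**2 = (-42 + (7*16*(1/7))*(-5))**2 = (-42 + 16*(-5))**2 = (-42 - 80)**2 = (-122)**2 = 14884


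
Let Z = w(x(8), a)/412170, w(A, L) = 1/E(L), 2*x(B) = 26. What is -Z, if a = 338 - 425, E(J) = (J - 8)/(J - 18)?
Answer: -7/2610410 ≈ -2.6816e-6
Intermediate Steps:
x(B) = 13 (x(B) = (½)*26 = 13)
E(J) = (-8 + J)/(-18 + J)
a = -87
w(A, L) = (-18 + L)/(-8 + L) (w(A, L) = 1/((-8 + L)/(-18 + L)) = (-18 + L)/(-8 + L))
Z = 7/2610410 (Z = ((-18 - 87)/(-8 - 87))/412170 = (-105/(-95))*(1/412170) = -1/95*(-105)*(1/412170) = (21/19)*(1/412170) = 7/2610410 ≈ 2.6816e-6)
-Z = -1*7/2610410 = -7/2610410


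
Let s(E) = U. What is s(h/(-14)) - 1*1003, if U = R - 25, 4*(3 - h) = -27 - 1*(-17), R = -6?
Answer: -1034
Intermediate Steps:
h = 11/2 (h = 3 - (-27 - 1*(-17))/4 = 3 - (-27 + 17)/4 = 3 - 1/4*(-10) = 3 + 5/2 = 11/2 ≈ 5.5000)
U = -31 (U = -6 - 25 = -31)
s(E) = -31
s(h/(-14)) - 1*1003 = -31 - 1*1003 = -31 - 1003 = -1034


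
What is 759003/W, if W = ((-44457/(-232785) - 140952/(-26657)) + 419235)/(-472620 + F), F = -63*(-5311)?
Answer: -30956689463835335445/123882561759364 ≈ -2.4989e+5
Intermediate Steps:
F = 334593
W = -123882561759364/40785990916815 (W = ((-44457/(-232785) - 140952/(-26657)) + 419235)/(-472620 + 334593) = ((-44457*(-1/232785) - 140952*(-1/26657)) + 419235)/(-138027) = ((2117/11085 + 140952/26657) + 419235)*(-1/138027) = (1618885789/295492845 + 419235)*(-1/138027) = (123882561759364/295492845)*(-1/138027) = -123882561759364/40785990916815 ≈ -3.0374)
759003/W = 759003/(-123882561759364/40785990916815) = 759003*(-40785990916815/123882561759364) = -30956689463835335445/123882561759364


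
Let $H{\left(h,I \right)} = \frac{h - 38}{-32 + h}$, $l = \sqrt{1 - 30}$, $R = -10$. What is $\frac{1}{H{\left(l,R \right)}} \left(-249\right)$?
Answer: $- \frac{103335}{491} + \frac{498 i \sqrt{29}}{491} \approx -210.46 + 5.4619 i$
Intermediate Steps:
$l = i \sqrt{29}$ ($l = \sqrt{-29} = i \sqrt{29} \approx 5.3852 i$)
$H{\left(h,I \right)} = \frac{-38 + h}{-32 + h}$
$\frac{1}{H{\left(l,R \right)}} \left(-249\right) = \frac{1}{\frac{1}{-32 + i \sqrt{29}} \left(-38 + i \sqrt{29}\right)} \left(-249\right) = \frac{-32 + i \sqrt{29}}{-38 + i \sqrt{29}} \left(-249\right) = - \frac{249 \left(-32 + i \sqrt{29}\right)}{-38 + i \sqrt{29}}$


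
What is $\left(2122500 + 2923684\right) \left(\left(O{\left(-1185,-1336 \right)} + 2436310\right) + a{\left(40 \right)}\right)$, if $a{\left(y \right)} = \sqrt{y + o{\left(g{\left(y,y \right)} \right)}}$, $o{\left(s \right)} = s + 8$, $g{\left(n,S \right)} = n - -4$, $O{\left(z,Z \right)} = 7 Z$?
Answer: $12246876628272 + 10092368 \sqrt{23} \approx 1.2247 \cdot 10^{13}$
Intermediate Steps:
$g{\left(n,S \right)} = 4 + n$ ($g{\left(n,S \right)} = n + 4 = 4 + n$)
$o{\left(s \right)} = 8 + s$
$a{\left(y \right)} = \sqrt{12 + 2 y}$ ($a{\left(y \right)} = \sqrt{y + \left(8 + \left(4 + y\right)\right)} = \sqrt{y + \left(12 + y\right)} = \sqrt{12 + 2 y}$)
$\left(2122500 + 2923684\right) \left(\left(O{\left(-1185,-1336 \right)} + 2436310\right) + a{\left(40 \right)}\right) = \left(2122500 + 2923684\right) \left(\left(7 \left(-1336\right) + 2436310\right) + \sqrt{12 + 2 \cdot 40}\right) = 5046184 \left(\left(-9352 + 2436310\right) + \sqrt{12 + 80}\right) = 5046184 \left(2426958 + \sqrt{92}\right) = 5046184 \left(2426958 + 2 \sqrt{23}\right) = 12246876628272 + 10092368 \sqrt{23}$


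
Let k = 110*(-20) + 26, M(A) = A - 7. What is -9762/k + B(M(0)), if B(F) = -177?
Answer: -187518/1087 ≈ -172.51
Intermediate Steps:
M(A) = -7 + A
k = -2174 (k = -2200 + 26 = -2174)
-9762/k + B(M(0)) = -9762/(-2174) - 177 = -9762*(-1/2174) - 177 = 4881/1087 - 177 = -187518/1087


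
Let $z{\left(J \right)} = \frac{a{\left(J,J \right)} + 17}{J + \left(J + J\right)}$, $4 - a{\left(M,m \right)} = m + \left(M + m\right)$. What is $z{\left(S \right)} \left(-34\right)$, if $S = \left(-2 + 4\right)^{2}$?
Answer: $- \frac{51}{2} \approx -25.5$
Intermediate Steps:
$S = 4$ ($S = 2^{2} = 4$)
$a{\left(M,m \right)} = 4 - M - 2 m$ ($a{\left(M,m \right)} = 4 - \left(m + \left(M + m\right)\right) = 4 - \left(M + 2 m\right) = 4 - M - 2 m$)
$z{\left(J \right)} = \frac{21 - 3 J}{3 J}$ ($z{\left(J \right)} = \frac{\left(4 - J - 2 J\right) + 17}{J + \left(J + J\right)} = \frac{\left(4 - 3 J\right) + 17}{J + 2 J} = \frac{21 - 3 J}{3 J}$)
$z{\left(S \right)} \left(-34\right) = \frac{7 - 4}{4} \left(-34\right) = \frac{1}{4} \cdot 3 \left(-34\right) = \frac{3}{4} \left(-34\right) = - \frac{51}{2}$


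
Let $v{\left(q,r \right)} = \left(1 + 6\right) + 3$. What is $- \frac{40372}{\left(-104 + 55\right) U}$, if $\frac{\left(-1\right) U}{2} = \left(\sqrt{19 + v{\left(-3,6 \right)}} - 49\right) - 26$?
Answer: $\frac{756975}{137102} + \frac{10093 \sqrt{29}}{137102} \approx 5.9177$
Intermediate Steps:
$v{\left(q,r \right)} = 10$ ($v{\left(q,r \right)} = 7 + 3 = 10$)
$U = 150 - 2 \sqrt{29}$ ($U = - 2 \left(\left(\sqrt{19 + 10} - 49\right) - 26\right) = - 2 \left(\left(\sqrt{29} - 49\right) - 26\right) = - 2 \left(\left(-49 + \sqrt{29}\right) - 26\right) = - 2 \left(-75 + \sqrt{29}\right) = 150 - 2 \sqrt{29} \approx 139.23$)
$- \frac{40372}{\left(-104 + 55\right) U} = - \frac{40372}{\left(-104 + 55\right) \left(150 - 2 \sqrt{29}\right)} = - \frac{40372}{\left(-49\right) \left(150 - 2 \sqrt{29}\right)} = - \frac{40372}{-7350 + 98 \sqrt{29}}$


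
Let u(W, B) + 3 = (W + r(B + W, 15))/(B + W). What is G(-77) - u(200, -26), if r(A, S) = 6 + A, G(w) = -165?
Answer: -14284/87 ≈ -164.18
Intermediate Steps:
u(W, B) = -3 + (6 + B + 2*W)/(B + W) (u(W, B) = -3 + (W + (6 + (B + W)))/(B + W) = -3 + (W + (6 + B + W))/(B + W) = -3 + (6 + B + 2*W)/(B + W))
G(-77) - u(200, -26) = -165 - (6 - 1*200 - 2*(-26))/(-26 + 200) = -165 - (6 - 200 + 52)/174 = -165 - (-142)/174 = -165 - 1*(-71/87) = -165 + 71/87 = -14284/87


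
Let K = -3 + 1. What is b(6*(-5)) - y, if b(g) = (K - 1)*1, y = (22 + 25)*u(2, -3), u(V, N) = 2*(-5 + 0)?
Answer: 467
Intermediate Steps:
K = -2
u(V, N) = -10 (u(V, N) = 2*(-5) = -10)
y = -470 (y = (22 + 25)*(-10) = 47*(-10) = -470)
b(g) = -3 (b(g) = (-2 - 1)*1 = -3*1 = -3)
b(6*(-5)) - y = -3 - 1*(-470) = -3 + 470 = 467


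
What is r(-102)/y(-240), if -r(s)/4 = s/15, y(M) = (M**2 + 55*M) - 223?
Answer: 136/220885 ≈ 0.00061570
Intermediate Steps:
y(M) = -223 + M**2 + 55*M
r(s) = -4*s/15
r(-102)/y(-240) = (-4/15*(-102))/(-223 + (-240)**2 + 55*(-240)) = 136/(5*(-223 + 57600 - 13200)) = (136/5)/44177 = (136/5)*(1/44177) = 136/220885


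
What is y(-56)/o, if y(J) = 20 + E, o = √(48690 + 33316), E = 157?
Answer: 177*√82006/82006 ≈ 0.61809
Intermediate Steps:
o = √82006 ≈ 286.37
y(J) = 177 (y(J) = 20 + 157 = 177)
y(-56)/o = 177/(√82006) = 177*(√82006/82006) = 177*√82006/82006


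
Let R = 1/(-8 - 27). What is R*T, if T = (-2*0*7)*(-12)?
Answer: 0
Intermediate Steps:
T = 0 (T = (0*7)*(-12) = 0*(-12) = 0)
R = -1/35 (R = 1/(-35) = -1/35 ≈ -0.028571)
R*T = -1/35*0 = 0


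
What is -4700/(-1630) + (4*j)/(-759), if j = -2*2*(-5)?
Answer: 343690/123717 ≈ 2.7780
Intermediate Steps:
j = 20 (j = -4*(-5) = 20)
-4700/(-1630) + (4*j)/(-759) = -4700/(-1630) + (4*20)/(-759) = -4700*(-1/1630) + 80*(-1/759) = 470/163 - 80/759 = 343690/123717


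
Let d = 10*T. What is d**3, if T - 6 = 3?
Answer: 729000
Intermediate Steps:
T = 9 (T = 6 + 3 = 9)
d = 90 (d = 10*9 = 90)
d**3 = 90**3 = 729000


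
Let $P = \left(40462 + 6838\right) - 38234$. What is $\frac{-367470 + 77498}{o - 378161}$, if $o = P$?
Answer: $\frac{289972}{369095} \approx 0.78563$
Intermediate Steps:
$P = 9066$ ($P = 47300 - 38234 = 9066$)
$o = 9066$
$\frac{-367470 + 77498}{o - 378161} = \frac{-367470 + 77498}{9066 - 378161} = - \frac{289972}{-369095} = \left(-289972\right) \left(- \frac{1}{369095}\right) = \frac{289972}{369095}$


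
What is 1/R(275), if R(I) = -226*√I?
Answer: -√11/12430 ≈ -0.00026682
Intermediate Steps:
1/R(275) = 1/(-1130*√11) = -√11/12430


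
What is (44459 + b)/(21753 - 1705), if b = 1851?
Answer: 23155/10024 ≈ 2.3100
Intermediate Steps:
(44459 + b)/(21753 - 1705) = (44459 + 1851)/(21753 - 1705) = 46310/20048 = 46310*(1/20048) = 23155/10024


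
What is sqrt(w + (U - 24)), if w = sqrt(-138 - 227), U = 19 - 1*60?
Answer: sqrt(-65 + I*sqrt(365)) ≈ 1.1725 + 8.1471*I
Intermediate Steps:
U = -41 (U = 19 - 60 = -41)
w = I*sqrt(365) (w = sqrt(-365) = I*sqrt(365) ≈ 19.105*I)
sqrt(w + (U - 24)) = sqrt(I*sqrt(365) + (-41 - 24)) = sqrt(I*sqrt(365) - 65) = sqrt(-65 + I*sqrt(365))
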